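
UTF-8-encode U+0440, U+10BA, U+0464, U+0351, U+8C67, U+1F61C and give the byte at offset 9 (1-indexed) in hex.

1-indexed offset 9 is 0-indexed offset 8.
U+0440 → 2-byte form D1 80 at offsets 0–1.
U+10BA → 3-byte form E1 82 BA at offsets 2–4.
U+0464 → 2-byte form D1 A4 at offsets 5–6.
U+0351 → 2-byte form CD 91 at offsets 7–8.
Offset 8 falls in char 4's range; it's byte 2 of CD 91 = 0x91.

0x91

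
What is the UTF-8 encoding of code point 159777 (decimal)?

U+27021 = 0x27021 = 159777 decimal. In range U+10000–U+10FFFF → 4-byte form: 11110xxx 10xxxxxx 10xxxxxx 10xxxxxx.
Binary (21 bits): 000100111000000100001.
Split 3+6+6+6: 000 | 100111 | 000000 | 100001.
Byte 1: 11110000 = 0xF0.
Byte 2: 10100111 = 0xA7.
Byte 3: 10000000 = 0x80.
Byte 4: 10100001 = 0xA1.

F0 A7 80 A1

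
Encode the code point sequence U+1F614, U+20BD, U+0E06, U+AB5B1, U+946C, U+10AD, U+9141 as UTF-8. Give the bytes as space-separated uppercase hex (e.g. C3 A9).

U+1F614: 4-byte form → F0 9F 98 94.
U+20BD: 3-byte form → E2 82 BD.
U+0E06: 3-byte form → E0 B8 86.
U+AB5B1: 4-byte form → F2 AB 96 B1.
U+946C: 3-byte form → E9 91 AC.
U+10AD: 3-byte form → E1 82 AD.
U+9141: 3-byte form → E9 85 81.
Concatenated (23 bytes): F0 9F 98 94 E2 82 BD E0 B8 86 F2 AB 96 B1 E9 91 AC E1 82 AD E9 85 81.

F0 9F 98 94 E2 82 BD E0 B8 86 F2 AB 96 B1 E9 91 AC E1 82 AD E9 85 81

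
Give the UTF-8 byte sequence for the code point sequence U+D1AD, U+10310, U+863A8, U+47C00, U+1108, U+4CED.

U+D1AD: 3-byte form → ED 86 AD.
U+10310: 4-byte form → F0 90 8C 90.
U+863A8: 4-byte form → F2 86 8E A8.
U+47C00: 4-byte form → F1 87 B0 80.
U+1108: 3-byte form → E1 84 88.
U+4CED: 3-byte form → E4 B3 AD.
Concatenated (21 bytes): ED 86 AD F0 90 8C 90 F2 86 8E A8 F1 87 B0 80 E1 84 88 E4 B3 AD.

ED 86 AD F0 90 8C 90 F2 86 8E A8 F1 87 B0 80 E1 84 88 E4 B3 AD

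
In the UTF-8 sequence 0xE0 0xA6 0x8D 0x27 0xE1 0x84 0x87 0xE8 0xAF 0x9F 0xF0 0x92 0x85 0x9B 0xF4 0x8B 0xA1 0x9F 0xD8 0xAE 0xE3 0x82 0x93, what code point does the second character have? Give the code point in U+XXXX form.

Offset 0: leading byte 0xE0 = 11100000 → 3-byte char #1 = E0 A6 8D.
Offset 3: leading byte 0x27 = 00100111 → 1-byte char #2 = 27.
Leading byte 0x27 = 00100111 matches 0xxxxxxx → 1-byte sequence.
Byte 1: 0x27 = 00100111, payload 0100111 (7 bits).
Concatenate: 0100111 = 0x27 (7 bits → U+0027).

U+0027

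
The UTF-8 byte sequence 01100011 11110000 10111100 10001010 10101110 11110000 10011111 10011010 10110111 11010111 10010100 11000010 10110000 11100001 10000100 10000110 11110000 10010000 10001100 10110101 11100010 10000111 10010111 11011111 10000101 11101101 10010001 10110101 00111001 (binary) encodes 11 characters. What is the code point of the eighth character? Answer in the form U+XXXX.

U+21D7

Offset 0: leading byte 0x63 = 01100011 → 1-byte char #1 = 63.
Offset 1: leading byte 0xF0 = 11110000 → 4-byte char #2 = F0 BC 8A AE.
Offset 5: leading byte 0xF0 = 11110000 → 4-byte char #3 = F0 9F 9A B7.
Offset 9: leading byte 0xD7 = 11010111 → 2-byte char #4 = D7 94.
Offset 11: leading byte 0xC2 = 11000010 → 2-byte char #5 = C2 B0.
Offset 13: leading byte 0xE1 = 11100001 → 3-byte char #6 = E1 84 86.
Offset 16: leading byte 0xF0 = 11110000 → 4-byte char #7 = F0 90 8C B5.
Offset 20: leading byte 0xE2 = 11100010 → 3-byte char #8 = E2 87 97.
Leading byte 0xE2 = 11100010 matches 1110xxxx → 3-byte sequence.
Byte 1: 0xE2 = 11100010, payload 0010 (4 bits).
Byte 2: 0x87 = 10000111 (10xxxxxx ✓), payload 000111.
Byte 3: 0x97 = 10010111 (10xxxxxx ✓), payload 010111.
Concatenate: 0010000111010111 = 0x21D7 (16 bits → U+21D7).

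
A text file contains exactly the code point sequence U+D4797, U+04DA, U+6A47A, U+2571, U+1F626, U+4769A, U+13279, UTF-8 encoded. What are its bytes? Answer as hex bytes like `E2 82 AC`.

U+D4797: 4-byte form → F3 94 9E 97.
U+04DA: 2-byte form → D3 9A.
U+6A47A: 4-byte form → F1 AA 91 BA.
U+2571: 3-byte form → E2 95 B1.
U+1F626: 4-byte form → F0 9F 98 A6.
U+4769A: 4-byte form → F1 87 9A 9A.
U+13279: 4-byte form → F0 93 89 B9.
Concatenated (25 bytes): F3 94 9E 97 D3 9A F1 AA 91 BA E2 95 B1 F0 9F 98 A6 F1 87 9A 9A F0 93 89 B9.

F3 94 9E 97 D3 9A F1 AA 91 BA E2 95 B1 F0 9F 98 A6 F1 87 9A 9A F0 93 89 B9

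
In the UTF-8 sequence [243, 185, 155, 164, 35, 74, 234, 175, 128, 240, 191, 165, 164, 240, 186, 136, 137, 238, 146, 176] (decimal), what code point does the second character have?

U+0023

Offset 0: leading byte 0xF3 = 11110011 → 4-byte char #1 = F3 B9 9B A4.
Offset 4: leading byte 0x23 = 00100011 → 1-byte char #2 = 23.
Leading byte 0x23 = 00100011 matches 0xxxxxxx → 1-byte sequence.
Byte 1: 0x23 = 00100011, payload 0100011 (7 bits).
Concatenate: 0100011 = 0x23 (7 bits → U+0023).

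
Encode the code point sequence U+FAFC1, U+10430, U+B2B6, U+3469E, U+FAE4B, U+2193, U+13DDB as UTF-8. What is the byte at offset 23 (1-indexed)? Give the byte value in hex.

1-indexed offset 23 is 0-indexed offset 22.
U+FAFC1 → 4-byte form F3 BA BF 81 at offsets 0–3.
U+10430 → 4-byte form F0 90 90 B0 at offsets 4–7.
U+B2B6 → 3-byte form EB 8A B6 at offsets 8–10.
U+3469E → 4-byte form F0 B4 9A 9E at offsets 11–14.
U+FAE4B → 4-byte form F3 BA B9 8B at offsets 15–18.
U+2193 → 3-byte form E2 86 93 at offsets 19–21.
U+13DDB → 4-byte form F0 93 B7 9B at offsets 22–25.
Offset 22 falls in char 7's range; it's byte 1 of F0 93 B7 9B = 0xF0.

0xF0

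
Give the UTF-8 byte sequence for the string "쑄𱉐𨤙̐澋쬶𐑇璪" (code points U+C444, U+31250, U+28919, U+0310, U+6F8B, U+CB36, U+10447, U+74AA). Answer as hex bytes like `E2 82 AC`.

EC 91 84 F0 B1 89 90 F0 A8 A4 99 CC 90 E6 BE 8B EC AC B6 F0 90 91 87 E7 92 AA

U+C444: 3-byte form → EC 91 84.
U+31250: 4-byte form → F0 B1 89 90.
U+28919: 4-byte form → F0 A8 A4 99.
U+0310: 2-byte form → CC 90.
U+6F8B: 3-byte form → E6 BE 8B.
U+CB36: 3-byte form → EC AC B6.
U+10447: 4-byte form → F0 90 91 87.
U+74AA: 3-byte form → E7 92 AA.
Concatenated (26 bytes): EC 91 84 F0 B1 89 90 F0 A8 A4 99 CC 90 E6 BE 8B EC AC B6 F0 90 91 87 E7 92 AA.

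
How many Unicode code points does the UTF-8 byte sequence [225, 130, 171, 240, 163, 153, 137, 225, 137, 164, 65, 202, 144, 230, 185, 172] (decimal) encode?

6

Byte at offset 0: 0xE1 = 11100001 → 3-byte char (#1). Advance 3.
Byte at offset 3: 0xF0 = 11110000 → 4-byte char (#2). Advance 4.
Byte at offset 7: 0xE1 = 11100001 → 3-byte char (#3). Advance 3.
Byte at offset 10: 0x41 = 01000001 → 1-byte char (#4). Advance 1.
Byte at offset 11: 0xCA = 11001010 → 2-byte char (#5). Advance 2.
Byte at offset 13: 0xE6 = 11100110 → 3-byte char (#6). Advance 3.
Reached end at offset 16 after 6 code points.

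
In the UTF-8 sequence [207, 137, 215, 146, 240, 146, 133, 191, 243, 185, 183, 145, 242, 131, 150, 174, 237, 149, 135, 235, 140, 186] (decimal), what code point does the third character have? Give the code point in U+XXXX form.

Offset 0: leading byte 0xCF = 11001111 → 2-byte char #1 = CF 89.
Offset 2: leading byte 0xD7 = 11010111 → 2-byte char #2 = D7 92.
Offset 4: leading byte 0xF0 = 11110000 → 4-byte char #3 = F0 92 85 BF.
Leading byte 0xF0 = 11110000 matches 11110xxx → 4-byte sequence.
Byte 1: 0xF0 = 11110000, payload 000 (3 bits).
Byte 2: 0x92 = 10010010 (10xxxxxx ✓), payload 010010.
Byte 3: 0x85 = 10000101 (10xxxxxx ✓), payload 000101.
Byte 4: 0xBF = 10111111 (10xxxxxx ✓), payload 111111.
Concatenate: 000010010000101111111 = 0x1217F (21 bits → U+1217F).

U+1217F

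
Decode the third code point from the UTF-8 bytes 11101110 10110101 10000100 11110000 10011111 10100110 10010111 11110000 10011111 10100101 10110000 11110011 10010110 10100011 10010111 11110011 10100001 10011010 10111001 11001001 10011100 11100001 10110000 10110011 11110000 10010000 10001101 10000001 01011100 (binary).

U+1F970

Offset 0: leading byte 0xEE = 11101110 → 3-byte char #1 = EE B5 84.
Offset 3: leading byte 0xF0 = 11110000 → 4-byte char #2 = F0 9F A6 97.
Offset 7: leading byte 0xF0 = 11110000 → 4-byte char #3 = F0 9F A5 B0.
Leading byte 0xF0 = 11110000 matches 11110xxx → 4-byte sequence.
Byte 1: 0xF0 = 11110000, payload 000 (3 bits).
Byte 2: 0x9F = 10011111 (10xxxxxx ✓), payload 011111.
Byte 3: 0xA5 = 10100101 (10xxxxxx ✓), payload 100101.
Byte 4: 0xB0 = 10110000 (10xxxxxx ✓), payload 110000.
Concatenate: 000011111100101110000 = 0x1F970 (21 bits → U+1F970).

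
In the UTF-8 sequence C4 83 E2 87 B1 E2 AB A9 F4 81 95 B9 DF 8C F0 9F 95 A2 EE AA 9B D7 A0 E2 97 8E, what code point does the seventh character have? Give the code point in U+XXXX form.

Offset 0: leading byte 0xC4 = 11000100 → 2-byte char #1 = C4 83.
Offset 2: leading byte 0xE2 = 11100010 → 3-byte char #2 = E2 87 B1.
Offset 5: leading byte 0xE2 = 11100010 → 3-byte char #3 = E2 AB A9.
Offset 8: leading byte 0xF4 = 11110100 → 4-byte char #4 = F4 81 95 B9.
Offset 12: leading byte 0xDF = 11011111 → 2-byte char #5 = DF 8C.
Offset 14: leading byte 0xF0 = 11110000 → 4-byte char #6 = F0 9F 95 A2.
Offset 18: leading byte 0xEE = 11101110 → 3-byte char #7 = EE AA 9B.
Leading byte 0xEE = 11101110 matches 1110xxxx → 3-byte sequence.
Byte 1: 0xEE = 11101110, payload 1110 (4 bits).
Byte 2: 0xAA = 10101010 (10xxxxxx ✓), payload 101010.
Byte 3: 0x9B = 10011011 (10xxxxxx ✓), payload 011011.
Concatenate: 1110101010011011 = 0xEA9B (16 bits → U+EA9B).

U+EA9B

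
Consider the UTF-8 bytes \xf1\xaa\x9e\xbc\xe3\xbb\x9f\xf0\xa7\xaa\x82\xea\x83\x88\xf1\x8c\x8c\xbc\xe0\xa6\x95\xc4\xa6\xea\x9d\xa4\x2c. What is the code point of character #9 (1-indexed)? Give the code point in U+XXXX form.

Offset 0: leading byte 0xF1 = 11110001 → 4-byte char #1 = F1 AA 9E BC.
Offset 4: leading byte 0xE3 = 11100011 → 3-byte char #2 = E3 BB 9F.
Offset 7: leading byte 0xF0 = 11110000 → 4-byte char #3 = F0 A7 AA 82.
Offset 11: leading byte 0xEA = 11101010 → 3-byte char #4 = EA 83 88.
Offset 14: leading byte 0xF1 = 11110001 → 4-byte char #5 = F1 8C 8C BC.
Offset 18: leading byte 0xE0 = 11100000 → 3-byte char #6 = E0 A6 95.
Offset 21: leading byte 0xC4 = 11000100 → 2-byte char #7 = C4 A6.
Offset 23: leading byte 0xEA = 11101010 → 3-byte char #8 = EA 9D A4.
Offset 26: leading byte 0x2C = 00101100 → 1-byte char #9 = 2C.
Leading byte 0x2C = 00101100 matches 0xxxxxxx → 1-byte sequence.
Byte 1: 0x2C = 00101100, payload 0101100 (7 bits).
Concatenate: 0101100 = 0x2C (7 bits → U+002C).

U+002C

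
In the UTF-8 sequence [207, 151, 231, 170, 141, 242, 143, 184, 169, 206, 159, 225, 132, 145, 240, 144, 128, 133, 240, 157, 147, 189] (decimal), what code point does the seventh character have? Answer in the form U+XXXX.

U+1D4FD

Offset 0: leading byte 0xCF = 11001111 → 2-byte char #1 = CF 97.
Offset 2: leading byte 0xE7 = 11100111 → 3-byte char #2 = E7 AA 8D.
Offset 5: leading byte 0xF2 = 11110010 → 4-byte char #3 = F2 8F B8 A9.
Offset 9: leading byte 0xCE = 11001110 → 2-byte char #4 = CE 9F.
Offset 11: leading byte 0xE1 = 11100001 → 3-byte char #5 = E1 84 91.
Offset 14: leading byte 0xF0 = 11110000 → 4-byte char #6 = F0 90 80 85.
Offset 18: leading byte 0xF0 = 11110000 → 4-byte char #7 = F0 9D 93 BD.
Leading byte 0xF0 = 11110000 matches 11110xxx → 4-byte sequence.
Byte 1: 0xF0 = 11110000, payload 000 (3 bits).
Byte 2: 0x9D = 10011101 (10xxxxxx ✓), payload 011101.
Byte 3: 0x93 = 10010011 (10xxxxxx ✓), payload 010011.
Byte 4: 0xBD = 10111101 (10xxxxxx ✓), payload 111101.
Concatenate: 000011101010011111101 = 0x1D4FD (21 bits → U+1D4FD).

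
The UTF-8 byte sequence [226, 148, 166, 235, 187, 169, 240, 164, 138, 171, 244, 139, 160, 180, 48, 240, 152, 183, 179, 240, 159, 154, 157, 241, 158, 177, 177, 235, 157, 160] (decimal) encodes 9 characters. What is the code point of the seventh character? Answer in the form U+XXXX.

Offset 0: leading byte 0xE2 = 11100010 → 3-byte char #1 = E2 94 A6.
Offset 3: leading byte 0xEB = 11101011 → 3-byte char #2 = EB BB A9.
Offset 6: leading byte 0xF0 = 11110000 → 4-byte char #3 = F0 A4 8A AB.
Offset 10: leading byte 0xF4 = 11110100 → 4-byte char #4 = F4 8B A0 B4.
Offset 14: leading byte 0x30 = 00110000 → 1-byte char #5 = 30.
Offset 15: leading byte 0xF0 = 11110000 → 4-byte char #6 = F0 98 B7 B3.
Offset 19: leading byte 0xF0 = 11110000 → 4-byte char #7 = F0 9F 9A 9D.
Leading byte 0xF0 = 11110000 matches 11110xxx → 4-byte sequence.
Byte 1: 0xF0 = 11110000, payload 000 (3 bits).
Byte 2: 0x9F = 10011111 (10xxxxxx ✓), payload 011111.
Byte 3: 0x9A = 10011010 (10xxxxxx ✓), payload 011010.
Byte 4: 0x9D = 10011101 (10xxxxxx ✓), payload 011101.
Concatenate: 000011111011010011101 = 0x1F69D (21 bits → U+1F69D).

U+1F69D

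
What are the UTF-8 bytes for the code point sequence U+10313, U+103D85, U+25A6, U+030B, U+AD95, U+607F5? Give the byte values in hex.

U+10313: 4-byte form → F0 90 8C 93.
U+103D85: 4-byte form → F4 83 B6 85.
U+25A6: 3-byte form → E2 96 A6.
U+030B: 2-byte form → CC 8B.
U+AD95: 3-byte form → EA B6 95.
U+607F5: 4-byte form → F1 A0 9F B5.
Concatenated (20 bytes): F0 90 8C 93 F4 83 B6 85 E2 96 A6 CC 8B EA B6 95 F1 A0 9F B5.

F0 90 8C 93 F4 83 B6 85 E2 96 A6 CC 8B EA B6 95 F1 A0 9F B5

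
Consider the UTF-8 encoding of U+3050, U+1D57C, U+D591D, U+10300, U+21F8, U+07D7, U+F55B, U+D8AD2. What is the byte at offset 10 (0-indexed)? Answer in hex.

0x9D

U+3050 → 3-byte form E3 81 90 at offsets 0–2.
U+1D57C → 4-byte form F0 9D 95 BC at offsets 3–6.
U+D591D → 4-byte form F3 95 A4 9D at offsets 7–10.
Offset 10 falls in char 3's range; it's byte 4 of F3 95 A4 9D = 0x9D.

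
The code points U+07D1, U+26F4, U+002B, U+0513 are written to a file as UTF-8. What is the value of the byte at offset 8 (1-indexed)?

1-indexed offset 8 is 0-indexed offset 7.
U+07D1 → 2-byte form DF 91 at offsets 0–1.
U+26F4 → 3-byte form E2 9B B4 at offsets 2–4.
U+002B → 1-byte form 2B at offsets 5–5.
U+0513 → 2-byte form D4 93 at offsets 6–7.
Offset 7 falls in char 4's range; it's byte 2 of D4 93 = 0x93.

0x93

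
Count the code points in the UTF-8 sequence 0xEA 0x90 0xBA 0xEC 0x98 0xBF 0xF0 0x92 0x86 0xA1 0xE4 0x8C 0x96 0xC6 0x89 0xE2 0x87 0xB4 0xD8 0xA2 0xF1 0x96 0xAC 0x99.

8

Byte at offset 0: 0xEA = 11101010 → 3-byte char (#1). Advance 3.
Byte at offset 3: 0xEC = 11101100 → 3-byte char (#2). Advance 3.
Byte at offset 6: 0xF0 = 11110000 → 4-byte char (#3). Advance 4.
Byte at offset 10: 0xE4 = 11100100 → 3-byte char (#4). Advance 3.
Byte at offset 13: 0xC6 = 11000110 → 2-byte char (#5). Advance 2.
Byte at offset 15: 0xE2 = 11100010 → 3-byte char (#6). Advance 3.
Byte at offset 18: 0xD8 = 11011000 → 2-byte char (#7). Advance 2.
Byte at offset 20: 0xF1 = 11110001 → 4-byte char (#8). Advance 4.
Reached end at offset 24 after 8 code points.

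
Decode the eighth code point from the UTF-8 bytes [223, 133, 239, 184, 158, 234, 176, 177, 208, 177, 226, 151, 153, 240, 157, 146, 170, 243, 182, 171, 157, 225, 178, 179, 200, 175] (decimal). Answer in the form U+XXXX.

Offset 0: leading byte 0xDF = 11011111 → 2-byte char #1 = DF 85.
Offset 2: leading byte 0xEF = 11101111 → 3-byte char #2 = EF B8 9E.
Offset 5: leading byte 0xEA = 11101010 → 3-byte char #3 = EA B0 B1.
Offset 8: leading byte 0xD0 = 11010000 → 2-byte char #4 = D0 B1.
Offset 10: leading byte 0xE2 = 11100010 → 3-byte char #5 = E2 97 99.
Offset 13: leading byte 0xF0 = 11110000 → 4-byte char #6 = F0 9D 92 AA.
Offset 17: leading byte 0xF3 = 11110011 → 4-byte char #7 = F3 B6 AB 9D.
Offset 21: leading byte 0xE1 = 11100001 → 3-byte char #8 = E1 B2 B3.
Leading byte 0xE1 = 11100001 matches 1110xxxx → 3-byte sequence.
Byte 1: 0xE1 = 11100001, payload 0001 (4 bits).
Byte 2: 0xB2 = 10110010 (10xxxxxx ✓), payload 110010.
Byte 3: 0xB3 = 10110011 (10xxxxxx ✓), payload 110011.
Concatenate: 0001110010110011 = 0x1CB3 (16 bits → U+1CB3).

U+1CB3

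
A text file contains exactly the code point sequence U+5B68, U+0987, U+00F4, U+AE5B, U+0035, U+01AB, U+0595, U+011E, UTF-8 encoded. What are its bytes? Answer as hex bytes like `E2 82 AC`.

U+5B68: 3-byte form → E5 AD A8.
U+0987: 3-byte form → E0 A6 87.
U+00F4: 2-byte form → C3 B4.
U+AE5B: 3-byte form → EA B9 9B.
U+0035: 1-byte form → 35.
U+01AB: 2-byte form → C6 AB.
U+0595: 2-byte form → D6 95.
U+011E: 2-byte form → C4 9E.
Concatenated (18 bytes): E5 AD A8 E0 A6 87 C3 B4 EA B9 9B 35 C6 AB D6 95 C4 9E.

E5 AD A8 E0 A6 87 C3 B4 EA B9 9B 35 C6 AB D6 95 C4 9E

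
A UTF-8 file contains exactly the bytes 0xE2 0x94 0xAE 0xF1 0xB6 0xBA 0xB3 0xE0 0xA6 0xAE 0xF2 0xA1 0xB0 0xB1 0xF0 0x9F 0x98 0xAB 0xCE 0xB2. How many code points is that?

Byte at offset 0: 0xE2 = 11100010 → 3-byte char (#1). Advance 3.
Byte at offset 3: 0xF1 = 11110001 → 4-byte char (#2). Advance 4.
Byte at offset 7: 0xE0 = 11100000 → 3-byte char (#3). Advance 3.
Byte at offset 10: 0xF2 = 11110010 → 4-byte char (#4). Advance 4.
Byte at offset 14: 0xF0 = 11110000 → 4-byte char (#5). Advance 4.
Byte at offset 18: 0xCE = 11001110 → 2-byte char (#6). Advance 2.
Reached end at offset 20 after 6 code points.

6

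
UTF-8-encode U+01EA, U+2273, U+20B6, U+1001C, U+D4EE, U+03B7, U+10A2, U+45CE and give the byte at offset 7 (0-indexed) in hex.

U+01EA → 2-byte form C7 AA at offsets 0–1.
U+2273 → 3-byte form E2 89 B3 at offsets 2–4.
U+20B6 → 3-byte form E2 82 B6 at offsets 5–7.
Offset 7 falls in char 3's range; it's byte 3 of E2 82 B6 = 0xB6.

0xB6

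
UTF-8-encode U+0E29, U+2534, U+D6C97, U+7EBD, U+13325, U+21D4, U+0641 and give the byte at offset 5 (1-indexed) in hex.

1-indexed offset 5 is 0-indexed offset 4.
U+0E29 → 3-byte form E0 B8 A9 at offsets 0–2.
U+2534 → 3-byte form E2 94 B4 at offsets 3–5.
Offset 4 falls in char 2's range; it's byte 2 of E2 94 B4 = 0x94.

0x94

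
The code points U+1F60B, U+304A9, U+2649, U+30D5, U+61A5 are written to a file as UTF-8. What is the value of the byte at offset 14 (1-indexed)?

0x95

1-indexed offset 14 is 0-indexed offset 13.
U+1F60B → 4-byte form F0 9F 98 8B at offsets 0–3.
U+304A9 → 4-byte form F0 B0 92 A9 at offsets 4–7.
U+2649 → 3-byte form E2 99 89 at offsets 8–10.
U+30D5 → 3-byte form E3 83 95 at offsets 11–13.
Offset 13 falls in char 4's range; it's byte 3 of E3 83 95 = 0x95.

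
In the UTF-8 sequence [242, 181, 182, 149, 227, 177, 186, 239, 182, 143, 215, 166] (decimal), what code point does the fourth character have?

Offset 0: leading byte 0xF2 = 11110010 → 4-byte char #1 = F2 B5 B6 95.
Offset 4: leading byte 0xE3 = 11100011 → 3-byte char #2 = E3 B1 BA.
Offset 7: leading byte 0xEF = 11101111 → 3-byte char #3 = EF B6 8F.
Offset 10: leading byte 0xD7 = 11010111 → 2-byte char #4 = D7 A6.
Leading byte 0xD7 = 11010111 matches 110xxxxx → 2-byte sequence.
Byte 1: 0xD7 = 11010111, payload 10111 (5 bits).
Byte 2: 0xA6 = 10100110 (10xxxxxx ✓), payload 100110.
Concatenate: 10111100110 = 0x5E6 (11 bits → U+05E6).

U+05E6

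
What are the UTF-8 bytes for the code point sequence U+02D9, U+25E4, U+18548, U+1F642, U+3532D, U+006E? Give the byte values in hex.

U+02D9: 2-byte form → CB 99.
U+25E4: 3-byte form → E2 97 A4.
U+18548: 4-byte form → F0 98 95 88.
U+1F642: 4-byte form → F0 9F 99 82.
U+3532D: 4-byte form → F0 B5 8C AD.
U+006E: 1-byte form → 6E.
Concatenated (18 bytes): CB 99 E2 97 A4 F0 98 95 88 F0 9F 99 82 F0 B5 8C AD 6E.

CB 99 E2 97 A4 F0 98 95 88 F0 9F 99 82 F0 B5 8C AD 6E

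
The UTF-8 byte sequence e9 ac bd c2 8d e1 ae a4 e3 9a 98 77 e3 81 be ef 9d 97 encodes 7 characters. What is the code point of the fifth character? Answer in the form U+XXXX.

U+0077

Offset 0: leading byte 0xE9 = 11101001 → 3-byte char #1 = E9 AC BD.
Offset 3: leading byte 0xC2 = 11000010 → 2-byte char #2 = C2 8D.
Offset 5: leading byte 0xE1 = 11100001 → 3-byte char #3 = E1 AE A4.
Offset 8: leading byte 0xE3 = 11100011 → 3-byte char #4 = E3 9A 98.
Offset 11: leading byte 0x77 = 01110111 → 1-byte char #5 = 77.
Leading byte 0x77 = 01110111 matches 0xxxxxxx → 1-byte sequence.
Byte 1: 0x77 = 01110111, payload 1110111 (7 bits).
Concatenate: 1110111 = 0x77 (7 bits → U+0077).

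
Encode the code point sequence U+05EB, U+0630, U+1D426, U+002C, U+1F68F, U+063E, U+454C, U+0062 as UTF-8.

U+05EB: 2-byte form → D7 AB.
U+0630: 2-byte form → D8 B0.
U+1D426: 4-byte form → F0 9D 90 A6.
U+002C: 1-byte form → 2C.
U+1F68F: 4-byte form → F0 9F 9A 8F.
U+063E: 2-byte form → D8 BE.
U+454C: 3-byte form → E4 95 8C.
U+0062: 1-byte form → 62.
Concatenated (19 bytes): D7 AB D8 B0 F0 9D 90 A6 2C F0 9F 9A 8F D8 BE E4 95 8C 62.

D7 AB D8 B0 F0 9D 90 A6 2C F0 9F 9A 8F D8 BE E4 95 8C 62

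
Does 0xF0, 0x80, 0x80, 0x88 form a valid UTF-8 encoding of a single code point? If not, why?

invalid (overlong encoding)

Leading byte 0xF0 = 11110000 → 4-byte form.
Continuation bytes all match 10xxxxxx. Payload decodes to 0x8.
But 0x8 < 0x10000, the minimum for a 4-byte sequence — this is an overlong encoding.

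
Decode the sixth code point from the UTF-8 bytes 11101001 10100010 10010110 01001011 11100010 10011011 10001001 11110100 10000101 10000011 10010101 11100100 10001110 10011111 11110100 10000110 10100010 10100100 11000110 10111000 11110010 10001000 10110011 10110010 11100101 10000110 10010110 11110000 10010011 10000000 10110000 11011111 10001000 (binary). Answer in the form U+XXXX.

Offset 0: leading byte 0xE9 = 11101001 → 3-byte char #1 = E9 A2 96.
Offset 3: leading byte 0x4B = 01001011 → 1-byte char #2 = 4B.
Offset 4: leading byte 0xE2 = 11100010 → 3-byte char #3 = E2 9B 89.
Offset 7: leading byte 0xF4 = 11110100 → 4-byte char #4 = F4 85 83 95.
Offset 11: leading byte 0xE4 = 11100100 → 3-byte char #5 = E4 8E 9F.
Offset 14: leading byte 0xF4 = 11110100 → 4-byte char #6 = F4 86 A2 A4.
Leading byte 0xF4 = 11110100 matches 11110xxx → 4-byte sequence.
Byte 1: 0xF4 = 11110100, payload 100 (3 bits).
Byte 2: 0x86 = 10000110 (10xxxxxx ✓), payload 000110.
Byte 3: 0xA2 = 10100010 (10xxxxxx ✓), payload 100010.
Byte 4: 0xA4 = 10100100 (10xxxxxx ✓), payload 100100.
Concatenate: 100000110100010100100 = 0x1068A4 (21 bits → U+1068A4).

U+1068A4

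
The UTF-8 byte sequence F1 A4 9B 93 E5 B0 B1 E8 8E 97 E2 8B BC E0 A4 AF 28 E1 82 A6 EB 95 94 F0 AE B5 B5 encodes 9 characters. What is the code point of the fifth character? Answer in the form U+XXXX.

Offset 0: leading byte 0xF1 = 11110001 → 4-byte char #1 = F1 A4 9B 93.
Offset 4: leading byte 0xE5 = 11100101 → 3-byte char #2 = E5 B0 B1.
Offset 7: leading byte 0xE8 = 11101000 → 3-byte char #3 = E8 8E 97.
Offset 10: leading byte 0xE2 = 11100010 → 3-byte char #4 = E2 8B BC.
Offset 13: leading byte 0xE0 = 11100000 → 3-byte char #5 = E0 A4 AF.
Leading byte 0xE0 = 11100000 matches 1110xxxx → 3-byte sequence.
Byte 1: 0xE0 = 11100000, payload 0000 (4 bits).
Byte 2: 0xA4 = 10100100 (10xxxxxx ✓), payload 100100.
Byte 3: 0xAF = 10101111 (10xxxxxx ✓), payload 101111.
Concatenate: 0000100100101111 = 0x92F (16 bits → U+092F).

U+092F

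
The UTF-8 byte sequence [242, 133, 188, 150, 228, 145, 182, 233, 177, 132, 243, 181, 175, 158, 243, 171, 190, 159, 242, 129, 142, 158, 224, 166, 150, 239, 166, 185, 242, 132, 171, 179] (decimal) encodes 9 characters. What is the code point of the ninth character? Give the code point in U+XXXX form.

Offset 0: leading byte 0xF2 = 11110010 → 4-byte char #1 = F2 85 BC 96.
Offset 4: leading byte 0xE4 = 11100100 → 3-byte char #2 = E4 91 B6.
Offset 7: leading byte 0xE9 = 11101001 → 3-byte char #3 = E9 B1 84.
Offset 10: leading byte 0xF3 = 11110011 → 4-byte char #4 = F3 B5 AF 9E.
Offset 14: leading byte 0xF3 = 11110011 → 4-byte char #5 = F3 AB BE 9F.
Offset 18: leading byte 0xF2 = 11110010 → 4-byte char #6 = F2 81 8E 9E.
Offset 22: leading byte 0xE0 = 11100000 → 3-byte char #7 = E0 A6 96.
Offset 25: leading byte 0xEF = 11101111 → 3-byte char #8 = EF A6 B9.
Offset 28: leading byte 0xF2 = 11110010 → 4-byte char #9 = F2 84 AB B3.
Leading byte 0xF2 = 11110010 matches 11110xxx → 4-byte sequence.
Byte 1: 0xF2 = 11110010, payload 010 (3 bits).
Byte 2: 0x84 = 10000100 (10xxxxxx ✓), payload 000100.
Byte 3: 0xAB = 10101011 (10xxxxxx ✓), payload 101011.
Byte 4: 0xB3 = 10110011 (10xxxxxx ✓), payload 110011.
Concatenate: 010000100101011110011 = 0x84AF3 (21 bits → U+84AF3).

U+84AF3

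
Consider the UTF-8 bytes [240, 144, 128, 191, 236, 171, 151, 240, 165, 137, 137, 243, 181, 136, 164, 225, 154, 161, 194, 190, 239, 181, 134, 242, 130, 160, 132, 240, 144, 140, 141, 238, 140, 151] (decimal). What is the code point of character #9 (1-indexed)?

Offset 0: leading byte 0xF0 = 11110000 → 4-byte char #1 = F0 90 80 BF.
Offset 4: leading byte 0xEC = 11101100 → 3-byte char #2 = EC AB 97.
Offset 7: leading byte 0xF0 = 11110000 → 4-byte char #3 = F0 A5 89 89.
Offset 11: leading byte 0xF3 = 11110011 → 4-byte char #4 = F3 B5 88 A4.
Offset 15: leading byte 0xE1 = 11100001 → 3-byte char #5 = E1 9A A1.
Offset 18: leading byte 0xC2 = 11000010 → 2-byte char #6 = C2 BE.
Offset 20: leading byte 0xEF = 11101111 → 3-byte char #7 = EF B5 86.
Offset 23: leading byte 0xF2 = 11110010 → 4-byte char #8 = F2 82 A0 84.
Offset 27: leading byte 0xF0 = 11110000 → 4-byte char #9 = F0 90 8C 8D.
Leading byte 0xF0 = 11110000 matches 11110xxx → 4-byte sequence.
Byte 1: 0xF0 = 11110000, payload 000 (3 bits).
Byte 2: 0x90 = 10010000 (10xxxxxx ✓), payload 010000.
Byte 3: 0x8C = 10001100 (10xxxxxx ✓), payload 001100.
Byte 4: 0x8D = 10001101 (10xxxxxx ✓), payload 001101.
Concatenate: 000010000001100001101 = 0x1030D (21 bits → U+1030D).

U+1030D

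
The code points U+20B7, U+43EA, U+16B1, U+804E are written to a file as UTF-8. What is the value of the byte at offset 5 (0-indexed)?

U+20B7 → 3-byte form E2 82 B7 at offsets 0–2.
U+43EA → 3-byte form E4 8F AA at offsets 3–5.
Offset 5 falls in char 2's range; it's byte 3 of E4 8F AA = 0xAA.

0xAA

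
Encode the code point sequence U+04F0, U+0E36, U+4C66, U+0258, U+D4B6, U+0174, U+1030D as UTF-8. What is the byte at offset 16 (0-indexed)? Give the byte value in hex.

U+04F0 → 2-byte form D3 B0 at offsets 0–1.
U+0E36 → 3-byte form E0 B8 B6 at offsets 2–4.
U+4C66 → 3-byte form E4 B1 A6 at offsets 5–7.
U+0258 → 2-byte form C9 98 at offsets 8–9.
U+D4B6 → 3-byte form ED 92 B6 at offsets 10–12.
U+0174 → 2-byte form C5 B4 at offsets 13–14.
U+1030D → 4-byte form F0 90 8C 8D at offsets 15–18.
Offset 16 falls in char 7's range; it's byte 2 of F0 90 8C 8D = 0x90.

0x90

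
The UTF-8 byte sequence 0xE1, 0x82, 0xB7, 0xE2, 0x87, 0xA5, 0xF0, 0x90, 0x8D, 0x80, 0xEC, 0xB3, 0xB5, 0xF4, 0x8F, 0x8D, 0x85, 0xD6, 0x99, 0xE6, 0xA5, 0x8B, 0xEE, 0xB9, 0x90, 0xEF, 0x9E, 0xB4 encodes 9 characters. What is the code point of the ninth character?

Offset 0: leading byte 0xE1 = 11100001 → 3-byte char #1 = E1 82 B7.
Offset 3: leading byte 0xE2 = 11100010 → 3-byte char #2 = E2 87 A5.
Offset 6: leading byte 0xF0 = 11110000 → 4-byte char #3 = F0 90 8D 80.
Offset 10: leading byte 0xEC = 11101100 → 3-byte char #4 = EC B3 B5.
Offset 13: leading byte 0xF4 = 11110100 → 4-byte char #5 = F4 8F 8D 85.
Offset 17: leading byte 0xD6 = 11010110 → 2-byte char #6 = D6 99.
Offset 19: leading byte 0xE6 = 11100110 → 3-byte char #7 = E6 A5 8B.
Offset 22: leading byte 0xEE = 11101110 → 3-byte char #8 = EE B9 90.
Offset 25: leading byte 0xEF = 11101111 → 3-byte char #9 = EF 9E B4.
Leading byte 0xEF = 11101111 matches 1110xxxx → 3-byte sequence.
Byte 1: 0xEF = 11101111, payload 1111 (4 bits).
Byte 2: 0x9E = 10011110 (10xxxxxx ✓), payload 011110.
Byte 3: 0xB4 = 10110100 (10xxxxxx ✓), payload 110100.
Concatenate: 1111011110110100 = 0xF7B4 (16 bits → U+F7B4).

U+F7B4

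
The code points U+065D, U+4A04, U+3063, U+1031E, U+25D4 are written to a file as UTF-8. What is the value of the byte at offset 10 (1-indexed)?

1-indexed offset 10 is 0-indexed offset 9.
U+065D → 2-byte form D9 9D at offsets 0–1.
U+4A04 → 3-byte form E4 A8 84 at offsets 2–4.
U+3063 → 3-byte form E3 81 A3 at offsets 5–7.
U+1031E → 4-byte form F0 90 8C 9E at offsets 8–11.
Offset 9 falls in char 4's range; it's byte 2 of F0 90 8C 9E = 0x90.

0x90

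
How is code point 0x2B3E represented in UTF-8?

U+2B3E = 0x2B3E = 11070 decimal. In range U+0800–U+FFFF → 3-byte form: 1110xxxx 10xxxxxx 10xxxxxx.
Binary (16 bits): 0010101100111110.
Split 4+6+6: 0010 | 101100 | 111110.
Byte 1: 11100010 = 0xE2.
Byte 2: 10101100 = 0xAC.
Byte 3: 10111110 = 0xBE.

E2 AC BE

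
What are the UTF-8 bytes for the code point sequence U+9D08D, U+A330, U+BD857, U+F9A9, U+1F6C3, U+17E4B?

U+9D08D: 4-byte form → F2 9D 82 8D.
U+A330: 3-byte form → EA 8C B0.
U+BD857: 4-byte form → F2 BD A1 97.
U+F9A9: 3-byte form → EF A6 A9.
U+1F6C3: 4-byte form → F0 9F 9B 83.
U+17E4B: 4-byte form → F0 97 B9 8B.
Concatenated (22 bytes): F2 9D 82 8D EA 8C B0 F2 BD A1 97 EF A6 A9 F0 9F 9B 83 F0 97 B9 8B.

F2 9D 82 8D EA 8C B0 F2 BD A1 97 EF A6 A9 F0 9F 9B 83 F0 97 B9 8B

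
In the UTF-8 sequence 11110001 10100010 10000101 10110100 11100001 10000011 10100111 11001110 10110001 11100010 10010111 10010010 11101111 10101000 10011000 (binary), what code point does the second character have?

Offset 0: leading byte 0xF1 = 11110001 → 4-byte char #1 = F1 A2 85 B4.
Offset 4: leading byte 0xE1 = 11100001 → 3-byte char #2 = E1 83 A7.
Leading byte 0xE1 = 11100001 matches 1110xxxx → 3-byte sequence.
Byte 1: 0xE1 = 11100001, payload 0001 (4 bits).
Byte 2: 0x83 = 10000011 (10xxxxxx ✓), payload 000011.
Byte 3: 0xA7 = 10100111 (10xxxxxx ✓), payload 100111.
Concatenate: 0001000011100111 = 0x10E7 (16 bits → U+10E7).

U+10E7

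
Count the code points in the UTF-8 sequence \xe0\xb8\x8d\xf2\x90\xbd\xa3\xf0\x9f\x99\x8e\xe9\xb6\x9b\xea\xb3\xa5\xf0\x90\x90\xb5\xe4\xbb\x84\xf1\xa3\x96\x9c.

Byte at offset 0: 0xE0 = 11100000 → 3-byte char (#1). Advance 3.
Byte at offset 3: 0xF2 = 11110010 → 4-byte char (#2). Advance 4.
Byte at offset 7: 0xF0 = 11110000 → 4-byte char (#3). Advance 4.
Byte at offset 11: 0xE9 = 11101001 → 3-byte char (#4). Advance 3.
Byte at offset 14: 0xEA = 11101010 → 3-byte char (#5). Advance 3.
Byte at offset 17: 0xF0 = 11110000 → 4-byte char (#6). Advance 4.
Byte at offset 21: 0xE4 = 11100100 → 3-byte char (#7). Advance 3.
Byte at offset 24: 0xF1 = 11110001 → 4-byte char (#8). Advance 4.
Reached end at offset 28 after 8 code points.

8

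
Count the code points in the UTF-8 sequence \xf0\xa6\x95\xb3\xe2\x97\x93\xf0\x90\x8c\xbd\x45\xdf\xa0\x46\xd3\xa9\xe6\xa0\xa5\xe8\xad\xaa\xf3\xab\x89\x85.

Byte at offset 0: 0xF0 = 11110000 → 4-byte char (#1). Advance 4.
Byte at offset 4: 0xE2 = 11100010 → 3-byte char (#2). Advance 3.
Byte at offset 7: 0xF0 = 11110000 → 4-byte char (#3). Advance 4.
Byte at offset 11: 0x45 = 01000101 → 1-byte char (#4). Advance 1.
Byte at offset 12: 0xDF = 11011111 → 2-byte char (#5). Advance 2.
Byte at offset 14: 0x46 = 01000110 → 1-byte char (#6). Advance 1.
Byte at offset 15: 0xD3 = 11010011 → 2-byte char (#7). Advance 2.
Byte at offset 17: 0xE6 = 11100110 → 3-byte char (#8). Advance 3.
Byte at offset 20: 0xE8 = 11101000 → 3-byte char (#9). Advance 3.
Byte at offset 23: 0xF3 = 11110011 → 4-byte char (#10). Advance 4.
Reached end at offset 27 after 10 code points.

10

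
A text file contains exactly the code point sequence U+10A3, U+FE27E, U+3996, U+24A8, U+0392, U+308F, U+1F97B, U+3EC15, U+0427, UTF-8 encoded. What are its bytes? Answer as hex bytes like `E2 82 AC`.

U+10A3: 3-byte form → E1 82 A3.
U+FE27E: 4-byte form → F3 BE 89 BE.
U+3996: 3-byte form → E3 A6 96.
U+24A8: 3-byte form → E2 92 A8.
U+0392: 2-byte form → CE 92.
U+308F: 3-byte form → E3 82 8F.
U+1F97B: 4-byte form → F0 9F A5 BB.
U+3EC15: 4-byte form → F0 BE B0 95.
U+0427: 2-byte form → D0 A7.
Concatenated (28 bytes): E1 82 A3 F3 BE 89 BE E3 A6 96 E2 92 A8 CE 92 E3 82 8F F0 9F A5 BB F0 BE B0 95 D0 A7.

E1 82 A3 F3 BE 89 BE E3 A6 96 E2 92 A8 CE 92 E3 82 8F F0 9F A5 BB F0 BE B0 95 D0 A7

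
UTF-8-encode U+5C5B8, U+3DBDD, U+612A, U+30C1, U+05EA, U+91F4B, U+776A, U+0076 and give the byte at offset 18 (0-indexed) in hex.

U+5C5B8 → 4-byte form F1 9C 96 B8 at offsets 0–3.
U+3DBDD → 4-byte form F0 BD AF 9D at offsets 4–7.
U+612A → 3-byte form E6 84 AA at offsets 8–10.
U+30C1 → 3-byte form E3 83 81 at offsets 11–13.
U+05EA → 2-byte form D7 AA at offsets 14–15.
U+91F4B → 4-byte form F2 91 BD 8B at offsets 16–19.
Offset 18 falls in char 6's range; it's byte 3 of F2 91 BD 8B = 0xBD.

0xBD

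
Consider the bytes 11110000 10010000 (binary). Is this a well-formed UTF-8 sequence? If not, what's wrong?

Leading byte 0xF0 = 11110000 → 4-byte form, but only 2 bytes are present.

invalid (sequence truncated)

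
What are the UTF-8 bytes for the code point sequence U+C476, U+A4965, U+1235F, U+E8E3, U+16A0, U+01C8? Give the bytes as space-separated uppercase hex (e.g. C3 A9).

U+C476: 3-byte form → EC 91 B6.
U+A4965: 4-byte form → F2 A4 A5 A5.
U+1235F: 4-byte form → F0 92 8D 9F.
U+E8E3: 3-byte form → EE A3 A3.
U+16A0: 3-byte form → E1 9A A0.
U+01C8: 2-byte form → C7 88.
Concatenated (19 bytes): EC 91 B6 F2 A4 A5 A5 F0 92 8D 9F EE A3 A3 E1 9A A0 C7 88.

EC 91 B6 F2 A4 A5 A5 F0 92 8D 9F EE A3 A3 E1 9A A0 C7 88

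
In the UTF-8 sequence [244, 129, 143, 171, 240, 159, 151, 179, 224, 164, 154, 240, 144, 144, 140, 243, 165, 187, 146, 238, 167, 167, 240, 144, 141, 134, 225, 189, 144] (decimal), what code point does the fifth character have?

U+E5ED2

Offset 0: leading byte 0xF4 = 11110100 → 4-byte char #1 = F4 81 8F AB.
Offset 4: leading byte 0xF0 = 11110000 → 4-byte char #2 = F0 9F 97 B3.
Offset 8: leading byte 0xE0 = 11100000 → 3-byte char #3 = E0 A4 9A.
Offset 11: leading byte 0xF0 = 11110000 → 4-byte char #4 = F0 90 90 8C.
Offset 15: leading byte 0xF3 = 11110011 → 4-byte char #5 = F3 A5 BB 92.
Leading byte 0xF3 = 11110011 matches 11110xxx → 4-byte sequence.
Byte 1: 0xF3 = 11110011, payload 011 (3 bits).
Byte 2: 0xA5 = 10100101 (10xxxxxx ✓), payload 100101.
Byte 3: 0xBB = 10111011 (10xxxxxx ✓), payload 111011.
Byte 4: 0x92 = 10010010 (10xxxxxx ✓), payload 010010.
Concatenate: 011100101111011010010 = 0xE5ED2 (21 bits → U+E5ED2).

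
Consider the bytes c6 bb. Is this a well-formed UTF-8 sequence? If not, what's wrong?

valid

Leading byte 0xC6 = 11000110 → 2-byte form.
Continuation bytes 0xBB=10111011 all match 10xxxxxx.
Decoded value 0x1BB is ≥ 0x80 (shortest form) and not a surrogate.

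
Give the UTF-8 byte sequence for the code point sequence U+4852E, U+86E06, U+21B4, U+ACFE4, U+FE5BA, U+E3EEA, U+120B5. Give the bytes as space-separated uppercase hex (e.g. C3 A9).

F1 88 94 AE F2 86 B8 86 E2 86 B4 F2 AC BF A4 F3 BE 96 BA F3 A3 BB AA F0 92 82 B5

U+4852E: 4-byte form → F1 88 94 AE.
U+86E06: 4-byte form → F2 86 B8 86.
U+21B4: 3-byte form → E2 86 B4.
U+ACFE4: 4-byte form → F2 AC BF A4.
U+FE5BA: 4-byte form → F3 BE 96 BA.
U+E3EEA: 4-byte form → F3 A3 BB AA.
U+120B5: 4-byte form → F0 92 82 B5.
Concatenated (27 bytes): F1 88 94 AE F2 86 B8 86 E2 86 B4 F2 AC BF A4 F3 BE 96 BA F3 A3 BB AA F0 92 82 B5.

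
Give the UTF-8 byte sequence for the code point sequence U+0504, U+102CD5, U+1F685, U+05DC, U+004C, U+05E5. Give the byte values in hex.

U+0504: 2-byte form → D4 84.
U+102CD5: 4-byte form → F4 82 B3 95.
U+1F685: 4-byte form → F0 9F 9A 85.
U+05DC: 2-byte form → D7 9C.
U+004C: 1-byte form → 4C.
U+05E5: 2-byte form → D7 A5.
Concatenated (15 bytes): D4 84 F4 82 B3 95 F0 9F 9A 85 D7 9C 4C D7 A5.

D4 84 F4 82 B3 95 F0 9F 9A 85 D7 9C 4C D7 A5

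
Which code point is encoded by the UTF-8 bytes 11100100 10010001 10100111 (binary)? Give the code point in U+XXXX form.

Leading byte 0xE4 = 11100100 matches 1110xxxx → 3-byte sequence.
Byte 1: 0xE4 = 11100100, payload 0100 (4 bits).
Byte 2: 0x91 = 10010001 (10xxxxxx ✓), payload 010001.
Byte 3: 0xA7 = 10100111 (10xxxxxx ✓), payload 100111.
Concatenate: 0100010001100111 = 0x4467 (16 bits → U+4467).

U+4467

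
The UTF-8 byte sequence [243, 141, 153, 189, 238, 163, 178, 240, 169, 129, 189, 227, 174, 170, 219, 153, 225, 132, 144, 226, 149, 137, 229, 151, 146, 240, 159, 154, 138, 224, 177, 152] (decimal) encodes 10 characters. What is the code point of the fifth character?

Offset 0: leading byte 0xF3 = 11110011 → 4-byte char #1 = F3 8D 99 BD.
Offset 4: leading byte 0xEE = 11101110 → 3-byte char #2 = EE A3 B2.
Offset 7: leading byte 0xF0 = 11110000 → 4-byte char #3 = F0 A9 81 BD.
Offset 11: leading byte 0xE3 = 11100011 → 3-byte char #4 = E3 AE AA.
Offset 14: leading byte 0xDB = 11011011 → 2-byte char #5 = DB 99.
Leading byte 0xDB = 11011011 matches 110xxxxx → 2-byte sequence.
Byte 1: 0xDB = 11011011, payload 11011 (5 bits).
Byte 2: 0x99 = 10011001 (10xxxxxx ✓), payload 011001.
Concatenate: 11011011001 = 0x6D9 (11 bits → U+06D9).

U+06D9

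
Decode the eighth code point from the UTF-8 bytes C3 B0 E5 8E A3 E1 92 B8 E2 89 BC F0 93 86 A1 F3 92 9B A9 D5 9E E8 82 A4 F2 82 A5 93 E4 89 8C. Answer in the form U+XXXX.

U+80A4

Offset 0: leading byte 0xC3 = 11000011 → 2-byte char #1 = C3 B0.
Offset 2: leading byte 0xE5 = 11100101 → 3-byte char #2 = E5 8E A3.
Offset 5: leading byte 0xE1 = 11100001 → 3-byte char #3 = E1 92 B8.
Offset 8: leading byte 0xE2 = 11100010 → 3-byte char #4 = E2 89 BC.
Offset 11: leading byte 0xF0 = 11110000 → 4-byte char #5 = F0 93 86 A1.
Offset 15: leading byte 0xF3 = 11110011 → 4-byte char #6 = F3 92 9B A9.
Offset 19: leading byte 0xD5 = 11010101 → 2-byte char #7 = D5 9E.
Offset 21: leading byte 0xE8 = 11101000 → 3-byte char #8 = E8 82 A4.
Leading byte 0xE8 = 11101000 matches 1110xxxx → 3-byte sequence.
Byte 1: 0xE8 = 11101000, payload 1000 (4 bits).
Byte 2: 0x82 = 10000010 (10xxxxxx ✓), payload 000010.
Byte 3: 0xA4 = 10100100 (10xxxxxx ✓), payload 100100.
Concatenate: 1000000010100100 = 0x80A4 (16 bits → U+80A4).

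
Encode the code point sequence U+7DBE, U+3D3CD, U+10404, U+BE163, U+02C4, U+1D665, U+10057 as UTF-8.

U+7DBE: 3-byte form → E7 B6 BE.
U+3D3CD: 4-byte form → F0 BD 8F 8D.
U+10404: 4-byte form → F0 90 90 84.
U+BE163: 4-byte form → F2 BE 85 A3.
U+02C4: 2-byte form → CB 84.
U+1D665: 4-byte form → F0 9D 99 A5.
U+10057: 4-byte form → F0 90 81 97.
Concatenated (25 bytes): E7 B6 BE F0 BD 8F 8D F0 90 90 84 F2 BE 85 A3 CB 84 F0 9D 99 A5 F0 90 81 97.

E7 B6 BE F0 BD 8F 8D F0 90 90 84 F2 BE 85 A3 CB 84 F0 9D 99 A5 F0 90 81 97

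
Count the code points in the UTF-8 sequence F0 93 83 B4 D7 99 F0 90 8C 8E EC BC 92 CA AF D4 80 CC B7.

Byte at offset 0: 0xF0 = 11110000 → 4-byte char (#1). Advance 4.
Byte at offset 4: 0xD7 = 11010111 → 2-byte char (#2). Advance 2.
Byte at offset 6: 0xF0 = 11110000 → 4-byte char (#3). Advance 4.
Byte at offset 10: 0xEC = 11101100 → 3-byte char (#4). Advance 3.
Byte at offset 13: 0xCA = 11001010 → 2-byte char (#5). Advance 2.
Byte at offset 15: 0xD4 = 11010100 → 2-byte char (#6). Advance 2.
Byte at offset 17: 0xCC = 11001100 → 2-byte char (#7). Advance 2.
Reached end at offset 19 after 7 code points.

7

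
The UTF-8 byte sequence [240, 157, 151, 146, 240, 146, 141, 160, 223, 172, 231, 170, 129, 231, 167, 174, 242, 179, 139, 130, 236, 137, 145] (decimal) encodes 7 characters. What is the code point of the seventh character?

U+C251

Offset 0: leading byte 0xF0 = 11110000 → 4-byte char #1 = F0 9D 97 92.
Offset 4: leading byte 0xF0 = 11110000 → 4-byte char #2 = F0 92 8D A0.
Offset 8: leading byte 0xDF = 11011111 → 2-byte char #3 = DF AC.
Offset 10: leading byte 0xE7 = 11100111 → 3-byte char #4 = E7 AA 81.
Offset 13: leading byte 0xE7 = 11100111 → 3-byte char #5 = E7 A7 AE.
Offset 16: leading byte 0xF2 = 11110010 → 4-byte char #6 = F2 B3 8B 82.
Offset 20: leading byte 0xEC = 11101100 → 3-byte char #7 = EC 89 91.
Leading byte 0xEC = 11101100 matches 1110xxxx → 3-byte sequence.
Byte 1: 0xEC = 11101100, payload 1100 (4 bits).
Byte 2: 0x89 = 10001001 (10xxxxxx ✓), payload 001001.
Byte 3: 0x91 = 10010001 (10xxxxxx ✓), payload 010001.
Concatenate: 1100001001010001 = 0xC251 (16 bits → U+C251).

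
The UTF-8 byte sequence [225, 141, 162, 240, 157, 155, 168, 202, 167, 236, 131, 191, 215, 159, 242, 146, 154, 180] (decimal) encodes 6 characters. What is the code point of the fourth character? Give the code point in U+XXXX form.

Offset 0: leading byte 0xE1 = 11100001 → 3-byte char #1 = E1 8D A2.
Offset 3: leading byte 0xF0 = 11110000 → 4-byte char #2 = F0 9D 9B A8.
Offset 7: leading byte 0xCA = 11001010 → 2-byte char #3 = CA A7.
Offset 9: leading byte 0xEC = 11101100 → 3-byte char #4 = EC 83 BF.
Leading byte 0xEC = 11101100 matches 1110xxxx → 3-byte sequence.
Byte 1: 0xEC = 11101100, payload 1100 (4 bits).
Byte 2: 0x83 = 10000011 (10xxxxxx ✓), payload 000011.
Byte 3: 0xBF = 10111111 (10xxxxxx ✓), payload 111111.
Concatenate: 1100000011111111 = 0xC0FF (16 bits → U+C0FF).

U+C0FF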